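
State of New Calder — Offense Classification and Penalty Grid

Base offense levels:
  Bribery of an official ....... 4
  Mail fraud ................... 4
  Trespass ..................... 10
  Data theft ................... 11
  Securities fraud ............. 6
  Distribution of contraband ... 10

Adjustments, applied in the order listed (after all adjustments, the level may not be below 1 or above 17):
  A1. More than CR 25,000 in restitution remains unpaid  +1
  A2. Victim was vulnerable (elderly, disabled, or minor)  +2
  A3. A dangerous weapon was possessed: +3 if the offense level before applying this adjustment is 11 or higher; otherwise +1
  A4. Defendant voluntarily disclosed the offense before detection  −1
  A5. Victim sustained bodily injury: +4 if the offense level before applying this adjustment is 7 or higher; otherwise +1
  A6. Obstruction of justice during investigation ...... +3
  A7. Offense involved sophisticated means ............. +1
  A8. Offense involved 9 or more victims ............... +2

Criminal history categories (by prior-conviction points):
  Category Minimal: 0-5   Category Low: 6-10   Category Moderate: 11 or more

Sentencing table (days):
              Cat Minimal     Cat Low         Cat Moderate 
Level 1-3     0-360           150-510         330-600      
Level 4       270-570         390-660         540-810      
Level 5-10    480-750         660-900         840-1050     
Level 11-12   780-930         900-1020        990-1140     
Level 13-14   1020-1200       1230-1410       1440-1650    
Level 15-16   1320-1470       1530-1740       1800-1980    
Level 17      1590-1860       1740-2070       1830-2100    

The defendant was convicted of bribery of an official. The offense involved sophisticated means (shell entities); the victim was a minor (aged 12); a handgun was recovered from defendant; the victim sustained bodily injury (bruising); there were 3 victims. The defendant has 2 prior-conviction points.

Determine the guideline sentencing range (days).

780-930 days

Base offense level for bribery of an official: 4.
A1 does not apply.
A2 applies: 4 + 2 = 6.
A3 applies (level before this adjustment is 6 < 11, so +1): 6 + 1 = 7.
A5 applies (level before this adjustment is 7 ≥ 7, so +4): 7 + 4 = 11.
A6 does not apply.
A7 applies: 11 + 1 = 12.
A8 does not apply.
Final offense level: 12.
Criminal history: 2 prior points → Category Minimal (0-5).
Level 12 falls in the 11-12 band.
Grid: Level 11-12 × Category Minimal = 780-930 days.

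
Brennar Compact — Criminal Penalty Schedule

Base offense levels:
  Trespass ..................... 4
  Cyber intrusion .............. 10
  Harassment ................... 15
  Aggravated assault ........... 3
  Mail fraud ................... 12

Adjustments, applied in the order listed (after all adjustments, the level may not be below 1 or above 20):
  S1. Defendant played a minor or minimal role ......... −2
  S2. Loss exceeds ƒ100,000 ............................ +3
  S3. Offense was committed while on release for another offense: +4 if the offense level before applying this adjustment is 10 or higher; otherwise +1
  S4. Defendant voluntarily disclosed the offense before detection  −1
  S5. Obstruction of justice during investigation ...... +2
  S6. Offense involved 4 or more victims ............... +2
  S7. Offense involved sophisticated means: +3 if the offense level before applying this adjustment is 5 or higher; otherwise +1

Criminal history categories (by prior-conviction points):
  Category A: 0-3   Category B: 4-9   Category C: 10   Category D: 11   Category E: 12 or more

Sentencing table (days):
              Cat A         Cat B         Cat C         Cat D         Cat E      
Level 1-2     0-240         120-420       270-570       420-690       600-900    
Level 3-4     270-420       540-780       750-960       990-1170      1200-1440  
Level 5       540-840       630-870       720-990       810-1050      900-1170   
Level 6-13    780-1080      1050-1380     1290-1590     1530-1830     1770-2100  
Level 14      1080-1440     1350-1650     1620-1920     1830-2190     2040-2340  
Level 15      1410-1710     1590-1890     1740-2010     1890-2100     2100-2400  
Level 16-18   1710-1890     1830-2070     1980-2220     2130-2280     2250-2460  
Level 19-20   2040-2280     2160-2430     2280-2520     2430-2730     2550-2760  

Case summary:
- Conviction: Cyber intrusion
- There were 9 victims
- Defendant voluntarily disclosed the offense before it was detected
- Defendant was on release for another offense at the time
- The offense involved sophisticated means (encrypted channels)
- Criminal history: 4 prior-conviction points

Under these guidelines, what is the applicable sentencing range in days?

1830-2070 days

Base offense level for cyber intrusion: 10.
S3 applies (level before this adjustment is 10 ≥ 10, so +4): 10 + 4 = 14.
S4 applies: 14 − 1 = 13.
S5 does not apply.
S6 applies: 13 + 2 = 15.
S7 applies (level before this adjustment is 15 ≥ 5, so +3): 15 + 3 = 18.
Final offense level: 18.
Criminal history: 4 prior points → Category B (4-9).
Level 18 falls in the 16-18 band.
Grid: Level 16-18 × Category B = 1830-2070 days.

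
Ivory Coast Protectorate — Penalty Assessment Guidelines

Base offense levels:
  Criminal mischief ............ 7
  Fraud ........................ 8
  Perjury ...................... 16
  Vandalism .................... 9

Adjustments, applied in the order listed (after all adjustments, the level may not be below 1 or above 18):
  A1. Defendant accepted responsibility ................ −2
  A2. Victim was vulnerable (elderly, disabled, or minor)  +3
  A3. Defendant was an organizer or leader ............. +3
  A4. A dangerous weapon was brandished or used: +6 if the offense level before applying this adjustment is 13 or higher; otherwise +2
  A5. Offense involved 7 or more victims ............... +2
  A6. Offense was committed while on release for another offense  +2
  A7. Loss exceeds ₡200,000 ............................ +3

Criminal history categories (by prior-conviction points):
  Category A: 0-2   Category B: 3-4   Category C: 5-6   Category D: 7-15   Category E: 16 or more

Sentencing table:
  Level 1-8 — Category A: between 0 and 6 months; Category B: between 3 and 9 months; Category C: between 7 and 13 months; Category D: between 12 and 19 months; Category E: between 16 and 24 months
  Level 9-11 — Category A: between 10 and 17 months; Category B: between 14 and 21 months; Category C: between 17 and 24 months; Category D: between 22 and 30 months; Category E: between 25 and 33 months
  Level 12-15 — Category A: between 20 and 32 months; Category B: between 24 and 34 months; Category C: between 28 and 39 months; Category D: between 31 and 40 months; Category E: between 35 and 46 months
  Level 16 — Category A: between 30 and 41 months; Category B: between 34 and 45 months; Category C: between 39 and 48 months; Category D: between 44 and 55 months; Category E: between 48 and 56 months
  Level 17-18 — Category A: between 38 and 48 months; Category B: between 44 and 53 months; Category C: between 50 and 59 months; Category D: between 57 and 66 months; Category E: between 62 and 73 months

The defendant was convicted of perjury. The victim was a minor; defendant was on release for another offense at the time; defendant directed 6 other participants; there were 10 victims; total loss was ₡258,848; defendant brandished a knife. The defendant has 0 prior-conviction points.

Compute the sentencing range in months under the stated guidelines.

38-48 months

Base offense level for perjury: 16.
A1 does not apply.
A2 applies: 16 + 3 = 19.
A3 applies: 19 + 3 = 22.
A4 applies (level before this adjustment is 22 ≥ 13, so +6): 22 + 6 = 28.
A5 applies: 28 + 2 = 30.
A6 applies: 30 + 2 = 32.
A7 applies: 32 + 3 = 35.
Level 35 exceeds the maximum of 18; capped at 18.
Final offense level: 18.
Criminal history: 0 prior points → Category A (0-2).
Level 18 falls in the 17-18 band.
Grid: Level 17-18 × Category A = 38-48 months.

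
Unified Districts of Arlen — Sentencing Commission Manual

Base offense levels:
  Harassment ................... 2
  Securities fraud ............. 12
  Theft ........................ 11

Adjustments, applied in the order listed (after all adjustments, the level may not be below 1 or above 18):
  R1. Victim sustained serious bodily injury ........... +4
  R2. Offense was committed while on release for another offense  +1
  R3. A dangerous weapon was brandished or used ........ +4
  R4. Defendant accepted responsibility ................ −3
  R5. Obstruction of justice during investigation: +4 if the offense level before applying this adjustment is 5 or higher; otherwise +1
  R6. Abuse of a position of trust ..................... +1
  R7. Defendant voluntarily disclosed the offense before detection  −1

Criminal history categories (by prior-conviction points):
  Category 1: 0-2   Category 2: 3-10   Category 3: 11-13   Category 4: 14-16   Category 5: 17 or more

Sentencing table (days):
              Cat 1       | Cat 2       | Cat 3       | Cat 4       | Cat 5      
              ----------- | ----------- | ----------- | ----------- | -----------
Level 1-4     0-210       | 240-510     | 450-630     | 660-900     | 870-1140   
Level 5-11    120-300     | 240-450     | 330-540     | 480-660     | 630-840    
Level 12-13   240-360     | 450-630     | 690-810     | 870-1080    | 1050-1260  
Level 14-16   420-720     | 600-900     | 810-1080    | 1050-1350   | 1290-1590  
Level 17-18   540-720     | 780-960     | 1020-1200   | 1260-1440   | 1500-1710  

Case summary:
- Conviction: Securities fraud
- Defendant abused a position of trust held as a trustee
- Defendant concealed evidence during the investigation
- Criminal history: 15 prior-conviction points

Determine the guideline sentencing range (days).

1260-1440 days

Base offense level for securities fraud: 12.
R4 does not apply.
R5 applies (level before this adjustment is 12 ≥ 5, so +4): 12 + 4 = 16.
R6 applies: 16 + 1 = 17.
Final offense level: 17.
Criminal history: 15 prior points → Category 4 (14-16).
Level 17 falls in the 17-18 band.
Grid: Level 17-18 × Category 4 = 1260-1440 days.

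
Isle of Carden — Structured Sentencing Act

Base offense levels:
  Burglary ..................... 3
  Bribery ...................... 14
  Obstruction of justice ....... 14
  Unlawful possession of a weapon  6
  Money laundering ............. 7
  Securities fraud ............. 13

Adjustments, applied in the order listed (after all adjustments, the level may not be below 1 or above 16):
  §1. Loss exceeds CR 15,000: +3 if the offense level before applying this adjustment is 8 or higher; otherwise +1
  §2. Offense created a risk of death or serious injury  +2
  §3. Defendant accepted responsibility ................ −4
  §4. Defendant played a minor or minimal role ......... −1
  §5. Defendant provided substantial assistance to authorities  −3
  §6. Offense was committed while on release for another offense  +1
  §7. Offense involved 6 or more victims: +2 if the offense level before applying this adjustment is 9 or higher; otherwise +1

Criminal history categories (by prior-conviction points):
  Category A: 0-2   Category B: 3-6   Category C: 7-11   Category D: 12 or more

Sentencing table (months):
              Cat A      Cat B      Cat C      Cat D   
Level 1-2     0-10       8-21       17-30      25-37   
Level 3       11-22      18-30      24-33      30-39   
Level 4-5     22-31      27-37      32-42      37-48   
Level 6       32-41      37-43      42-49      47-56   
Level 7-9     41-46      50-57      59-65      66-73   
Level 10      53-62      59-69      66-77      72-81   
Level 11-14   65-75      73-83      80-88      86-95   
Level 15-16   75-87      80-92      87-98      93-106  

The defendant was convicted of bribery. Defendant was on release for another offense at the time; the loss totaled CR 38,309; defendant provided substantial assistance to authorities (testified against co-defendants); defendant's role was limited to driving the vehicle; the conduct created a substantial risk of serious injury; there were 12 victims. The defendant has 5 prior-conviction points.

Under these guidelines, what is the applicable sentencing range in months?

80-92 months

Base offense level for bribery: 14.
§1 applies (level before this adjustment is 14 ≥ 8, so +3): 14 + 3 = 17.
§2 applies: 17 + 2 = 19.
§3 does not apply.
§4 applies: 19 − 1 = 18.
§5 applies: 18 − 3 = 15.
§6 applies: 15 + 1 = 16.
§7 applies (level before this adjustment is 16 ≥ 9, so +2): 16 + 2 = 18.
Level 18 exceeds the maximum of 16; capped at 16.
Final offense level: 16.
Criminal history: 5 prior points → Category B (3-6).
Level 16 falls in the 15-16 band.
Grid: Level 15-16 × Category B = 80-92 months.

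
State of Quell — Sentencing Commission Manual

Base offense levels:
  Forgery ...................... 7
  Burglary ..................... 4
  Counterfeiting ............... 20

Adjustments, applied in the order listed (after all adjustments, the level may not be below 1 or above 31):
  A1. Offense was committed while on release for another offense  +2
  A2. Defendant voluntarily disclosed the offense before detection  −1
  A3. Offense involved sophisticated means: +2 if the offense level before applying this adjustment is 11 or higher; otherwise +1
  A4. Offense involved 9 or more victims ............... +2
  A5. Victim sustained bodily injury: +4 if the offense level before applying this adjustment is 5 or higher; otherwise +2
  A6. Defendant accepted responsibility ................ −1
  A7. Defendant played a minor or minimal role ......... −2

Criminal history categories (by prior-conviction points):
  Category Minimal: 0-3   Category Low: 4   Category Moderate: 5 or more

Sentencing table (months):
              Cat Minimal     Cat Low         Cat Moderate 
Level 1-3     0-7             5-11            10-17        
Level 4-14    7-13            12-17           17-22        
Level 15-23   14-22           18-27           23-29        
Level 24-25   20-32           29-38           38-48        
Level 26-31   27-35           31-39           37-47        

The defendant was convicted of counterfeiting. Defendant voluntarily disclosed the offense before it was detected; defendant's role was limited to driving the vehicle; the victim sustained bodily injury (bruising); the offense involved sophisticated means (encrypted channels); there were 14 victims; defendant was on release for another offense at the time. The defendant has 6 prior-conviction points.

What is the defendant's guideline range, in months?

37-47 months

Base offense level for counterfeiting: 20.
A1 applies: 20 + 2 = 22.
A2 applies: 22 − 1 = 21.
A3 applies (level before this adjustment is 21 ≥ 11, so +2): 21 + 2 = 23.
A4 applies: 23 + 2 = 25.
A5 applies (level before this adjustment is 25 ≥ 5, so +4): 25 + 4 = 29.
A6 does not apply.
A7 applies: 29 − 2 = 27.
Final offense level: 27.
Criminal history: 6 prior points → Category Moderate (5+).
Level 27 falls in the 26-31 band.
Grid: Level 26-31 × Category Moderate = 37-47 months.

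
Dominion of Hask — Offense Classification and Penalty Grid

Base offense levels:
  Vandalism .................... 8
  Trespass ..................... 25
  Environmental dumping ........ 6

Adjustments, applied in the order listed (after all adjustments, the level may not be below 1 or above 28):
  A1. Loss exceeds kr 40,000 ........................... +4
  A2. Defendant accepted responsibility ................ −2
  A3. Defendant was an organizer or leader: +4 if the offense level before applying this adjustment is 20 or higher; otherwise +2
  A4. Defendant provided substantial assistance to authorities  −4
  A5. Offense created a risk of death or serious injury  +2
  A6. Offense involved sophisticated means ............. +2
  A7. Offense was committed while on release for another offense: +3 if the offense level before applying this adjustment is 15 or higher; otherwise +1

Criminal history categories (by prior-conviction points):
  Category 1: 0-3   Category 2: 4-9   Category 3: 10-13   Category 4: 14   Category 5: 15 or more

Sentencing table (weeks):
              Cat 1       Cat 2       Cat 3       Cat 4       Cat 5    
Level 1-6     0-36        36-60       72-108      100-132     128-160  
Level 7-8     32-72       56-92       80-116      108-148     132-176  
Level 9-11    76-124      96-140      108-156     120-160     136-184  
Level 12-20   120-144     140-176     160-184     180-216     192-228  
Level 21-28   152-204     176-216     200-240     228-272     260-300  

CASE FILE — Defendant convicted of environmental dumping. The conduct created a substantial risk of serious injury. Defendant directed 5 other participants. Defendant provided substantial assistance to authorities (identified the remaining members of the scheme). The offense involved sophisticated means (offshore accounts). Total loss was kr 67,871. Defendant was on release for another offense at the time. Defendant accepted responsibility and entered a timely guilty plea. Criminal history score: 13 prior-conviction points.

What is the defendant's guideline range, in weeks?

Base offense level for environmental dumping: 6.
A1 applies: 6 + 4 = 10.
A2 applies: 10 − 2 = 8.
A3 applies (level before this adjustment is 8 < 20, so +2): 8 + 2 = 10.
A4 applies: 10 − 4 = 6.
A5 applies: 6 + 2 = 8.
A6 applies: 8 + 2 = 10.
A7 applies (level before this adjustment is 10 < 15, so +1): 10 + 1 = 11.
Final offense level: 11.
Criminal history: 13 prior points → Category 3 (10-13).
Level 11 falls in the 9-11 band.
Grid: Level 9-11 × Category 3 = 108-156 weeks.

108-156 weeks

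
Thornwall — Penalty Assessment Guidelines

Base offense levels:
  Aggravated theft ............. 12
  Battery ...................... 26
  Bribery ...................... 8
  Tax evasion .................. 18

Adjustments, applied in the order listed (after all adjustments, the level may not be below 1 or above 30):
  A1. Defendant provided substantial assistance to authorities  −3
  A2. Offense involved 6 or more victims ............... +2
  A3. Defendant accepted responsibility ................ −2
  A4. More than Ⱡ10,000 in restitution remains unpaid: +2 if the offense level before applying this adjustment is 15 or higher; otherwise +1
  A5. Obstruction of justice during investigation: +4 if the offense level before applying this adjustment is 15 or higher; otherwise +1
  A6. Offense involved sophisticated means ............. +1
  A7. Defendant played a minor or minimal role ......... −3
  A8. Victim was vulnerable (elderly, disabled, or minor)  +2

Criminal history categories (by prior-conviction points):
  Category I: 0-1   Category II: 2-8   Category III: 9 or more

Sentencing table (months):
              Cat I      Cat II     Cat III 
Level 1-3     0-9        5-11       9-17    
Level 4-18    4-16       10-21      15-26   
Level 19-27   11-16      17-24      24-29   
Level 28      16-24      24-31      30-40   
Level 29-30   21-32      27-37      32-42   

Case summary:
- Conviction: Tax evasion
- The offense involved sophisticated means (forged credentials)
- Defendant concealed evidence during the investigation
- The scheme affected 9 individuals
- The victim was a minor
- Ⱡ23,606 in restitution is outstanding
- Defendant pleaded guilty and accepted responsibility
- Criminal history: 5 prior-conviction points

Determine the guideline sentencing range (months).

17-24 months

Base offense level for tax evasion: 18.
A1 does not apply.
A2 applies: 18 + 2 = 20.
A3 applies: 20 − 2 = 18.
A4 applies (level before this adjustment is 18 ≥ 15, so +2): 18 + 2 = 20.
A5 applies (level before this adjustment is 20 ≥ 15, so +4): 20 + 4 = 24.
A6 applies: 24 + 1 = 25.
A7 does not apply.
A8 applies: 25 + 2 = 27.
Final offense level: 27.
Criminal history: 5 prior points → Category II (2-8).
Level 27 falls in the 19-27 band.
Grid: Level 19-27 × Category II = 17-24 months.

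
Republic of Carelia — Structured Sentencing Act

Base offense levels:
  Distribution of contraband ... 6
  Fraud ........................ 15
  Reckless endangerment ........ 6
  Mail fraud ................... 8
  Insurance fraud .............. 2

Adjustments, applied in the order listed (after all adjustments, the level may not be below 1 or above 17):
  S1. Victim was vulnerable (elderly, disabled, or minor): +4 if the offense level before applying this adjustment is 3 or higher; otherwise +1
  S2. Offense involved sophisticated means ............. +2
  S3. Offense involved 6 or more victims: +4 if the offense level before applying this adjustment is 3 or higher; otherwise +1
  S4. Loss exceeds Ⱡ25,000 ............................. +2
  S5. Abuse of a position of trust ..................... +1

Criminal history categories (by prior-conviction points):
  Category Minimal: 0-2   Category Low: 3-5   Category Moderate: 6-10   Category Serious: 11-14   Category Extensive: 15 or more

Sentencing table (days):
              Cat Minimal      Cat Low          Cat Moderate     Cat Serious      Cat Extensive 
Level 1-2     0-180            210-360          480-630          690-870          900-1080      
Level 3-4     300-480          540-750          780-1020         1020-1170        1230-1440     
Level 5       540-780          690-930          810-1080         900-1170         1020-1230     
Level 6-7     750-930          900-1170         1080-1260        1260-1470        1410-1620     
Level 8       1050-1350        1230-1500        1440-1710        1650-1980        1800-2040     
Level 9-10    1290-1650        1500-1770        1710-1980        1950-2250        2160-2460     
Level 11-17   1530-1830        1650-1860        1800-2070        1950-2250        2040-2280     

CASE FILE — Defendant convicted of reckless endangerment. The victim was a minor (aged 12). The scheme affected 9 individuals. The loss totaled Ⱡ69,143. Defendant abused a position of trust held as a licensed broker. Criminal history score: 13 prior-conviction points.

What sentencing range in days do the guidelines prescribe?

1950-2250 days

Base offense level for reckless endangerment: 6.
S1 applies (level before this adjustment is 6 ≥ 3, so +4): 6 + 4 = 10.
S3 applies (level before this adjustment is 10 ≥ 3, so +4): 10 + 4 = 14.
S4 applies: 14 + 2 = 16.
S5 applies: 16 + 1 = 17.
Final offense level: 17.
Criminal history: 13 prior points → Category Serious (11-14).
Level 17 falls in the 11-17 band.
Grid: Level 11-17 × Category Serious = 1950-2250 days.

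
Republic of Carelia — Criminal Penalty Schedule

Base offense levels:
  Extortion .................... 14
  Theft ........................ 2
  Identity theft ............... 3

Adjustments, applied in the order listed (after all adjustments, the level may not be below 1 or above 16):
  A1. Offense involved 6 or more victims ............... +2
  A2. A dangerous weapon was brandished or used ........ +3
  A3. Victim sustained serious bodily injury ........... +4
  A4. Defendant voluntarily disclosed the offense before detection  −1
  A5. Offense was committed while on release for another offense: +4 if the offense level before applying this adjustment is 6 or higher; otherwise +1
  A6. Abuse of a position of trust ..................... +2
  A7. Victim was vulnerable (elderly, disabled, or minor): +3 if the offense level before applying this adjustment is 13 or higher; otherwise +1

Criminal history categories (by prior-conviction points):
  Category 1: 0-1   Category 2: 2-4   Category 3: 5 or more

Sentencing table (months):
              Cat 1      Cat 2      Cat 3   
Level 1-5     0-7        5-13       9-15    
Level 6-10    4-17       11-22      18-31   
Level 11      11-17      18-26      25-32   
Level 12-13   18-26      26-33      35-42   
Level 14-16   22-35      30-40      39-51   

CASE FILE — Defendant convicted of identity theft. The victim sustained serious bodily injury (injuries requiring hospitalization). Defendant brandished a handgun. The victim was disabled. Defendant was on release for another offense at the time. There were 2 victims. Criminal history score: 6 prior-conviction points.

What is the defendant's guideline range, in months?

Base offense level for identity theft: 3.
A1 does not apply.
A2 applies: 3 + 3 = 6.
A3 applies: 6 + 4 = 10.
A5 applies (level before this adjustment is 10 ≥ 6, so +4): 10 + 4 = 14.
A7 applies (level before this adjustment is 14 ≥ 13, so +3): 14 + 3 = 17.
Level 17 exceeds the maximum of 16; capped at 16.
Final offense level: 16.
Criminal history: 6 prior points → Category 3 (5+).
Level 16 falls in the 14-16 band.
Grid: Level 14-16 × Category 3 = 39-51 months.

39-51 months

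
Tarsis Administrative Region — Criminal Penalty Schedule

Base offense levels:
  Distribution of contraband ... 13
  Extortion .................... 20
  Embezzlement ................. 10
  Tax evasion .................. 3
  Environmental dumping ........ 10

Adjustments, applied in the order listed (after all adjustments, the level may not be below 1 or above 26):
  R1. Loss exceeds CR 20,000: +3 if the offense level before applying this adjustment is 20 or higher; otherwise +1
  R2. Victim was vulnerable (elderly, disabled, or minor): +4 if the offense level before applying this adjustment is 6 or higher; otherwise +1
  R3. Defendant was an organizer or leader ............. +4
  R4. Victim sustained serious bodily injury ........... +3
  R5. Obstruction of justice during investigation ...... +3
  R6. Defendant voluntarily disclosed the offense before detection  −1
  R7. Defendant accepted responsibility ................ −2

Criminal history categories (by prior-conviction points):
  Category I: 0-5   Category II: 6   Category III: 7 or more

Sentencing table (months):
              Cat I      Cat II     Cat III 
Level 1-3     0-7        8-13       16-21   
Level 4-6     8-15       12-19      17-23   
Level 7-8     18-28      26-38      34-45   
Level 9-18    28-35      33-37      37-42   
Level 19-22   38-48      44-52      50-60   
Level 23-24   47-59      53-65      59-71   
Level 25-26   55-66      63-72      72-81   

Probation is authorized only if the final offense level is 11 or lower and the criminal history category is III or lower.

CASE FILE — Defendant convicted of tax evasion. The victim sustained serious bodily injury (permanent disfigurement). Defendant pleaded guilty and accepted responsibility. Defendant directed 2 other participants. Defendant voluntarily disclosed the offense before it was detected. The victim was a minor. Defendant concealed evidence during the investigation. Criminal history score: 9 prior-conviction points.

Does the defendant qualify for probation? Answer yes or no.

Yes

Base offense level for tax evasion: 3.
R2 applies (level before this adjustment is 3 < 6, so +1): 3 + 1 = 4.
R3 applies: 4 + 4 = 8.
R4 applies: 8 + 3 = 11.
R5 applies: 11 + 3 = 14.
R6 applies: 14 − 1 = 13.
R7 applies: 13 − 2 = 11.
Final offense level: 11.
Criminal history: 9 prior points → Category III (7+).
Level 11 falls in the 9-18 band.
Grid: Level 9-18 × Category III = 37-42 months.
Probation check: level 11 ≤ 11 and category III ≤ III → eligible.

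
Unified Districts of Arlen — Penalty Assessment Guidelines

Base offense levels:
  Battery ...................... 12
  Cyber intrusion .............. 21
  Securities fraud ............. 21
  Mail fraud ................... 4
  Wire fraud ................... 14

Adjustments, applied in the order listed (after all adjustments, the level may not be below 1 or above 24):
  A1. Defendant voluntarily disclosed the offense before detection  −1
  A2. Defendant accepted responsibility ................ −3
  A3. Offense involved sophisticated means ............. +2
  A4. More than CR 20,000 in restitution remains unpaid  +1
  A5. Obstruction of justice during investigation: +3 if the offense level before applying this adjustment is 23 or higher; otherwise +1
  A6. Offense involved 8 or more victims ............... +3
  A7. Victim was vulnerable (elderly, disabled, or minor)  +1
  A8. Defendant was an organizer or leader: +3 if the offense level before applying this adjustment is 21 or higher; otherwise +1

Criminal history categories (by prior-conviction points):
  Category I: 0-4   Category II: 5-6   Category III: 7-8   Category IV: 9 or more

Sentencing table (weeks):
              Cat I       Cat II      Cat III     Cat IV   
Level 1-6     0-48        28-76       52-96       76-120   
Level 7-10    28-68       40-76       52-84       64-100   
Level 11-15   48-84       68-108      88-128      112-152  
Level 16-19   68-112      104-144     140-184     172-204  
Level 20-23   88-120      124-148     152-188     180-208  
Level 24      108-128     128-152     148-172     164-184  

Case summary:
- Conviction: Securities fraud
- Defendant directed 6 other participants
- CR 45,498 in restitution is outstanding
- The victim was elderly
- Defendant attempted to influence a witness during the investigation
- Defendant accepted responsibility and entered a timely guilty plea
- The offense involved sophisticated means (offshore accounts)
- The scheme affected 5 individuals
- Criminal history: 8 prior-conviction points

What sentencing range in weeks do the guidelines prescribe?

148-172 weeks

Base offense level for securities fraud: 21.
A1 does not apply.
A2 applies: 21 − 3 = 18.
A3 applies: 18 + 2 = 20.
A4 applies: 20 + 1 = 21.
A5 applies (level before this adjustment is 21 < 23, so +1): 21 + 1 = 22.
A6 does not apply.
A7 applies: 22 + 1 = 23.
A8 applies (level before this adjustment is 23 ≥ 21, so +3): 23 + 3 = 26.
Level 26 exceeds the maximum of 24; capped at 24.
Final offense level: 24.
Criminal history: 8 prior points → Category III (7-8).
Level 24 falls in the 24 band.
Grid: Level 24 × Category III = 148-172 weeks.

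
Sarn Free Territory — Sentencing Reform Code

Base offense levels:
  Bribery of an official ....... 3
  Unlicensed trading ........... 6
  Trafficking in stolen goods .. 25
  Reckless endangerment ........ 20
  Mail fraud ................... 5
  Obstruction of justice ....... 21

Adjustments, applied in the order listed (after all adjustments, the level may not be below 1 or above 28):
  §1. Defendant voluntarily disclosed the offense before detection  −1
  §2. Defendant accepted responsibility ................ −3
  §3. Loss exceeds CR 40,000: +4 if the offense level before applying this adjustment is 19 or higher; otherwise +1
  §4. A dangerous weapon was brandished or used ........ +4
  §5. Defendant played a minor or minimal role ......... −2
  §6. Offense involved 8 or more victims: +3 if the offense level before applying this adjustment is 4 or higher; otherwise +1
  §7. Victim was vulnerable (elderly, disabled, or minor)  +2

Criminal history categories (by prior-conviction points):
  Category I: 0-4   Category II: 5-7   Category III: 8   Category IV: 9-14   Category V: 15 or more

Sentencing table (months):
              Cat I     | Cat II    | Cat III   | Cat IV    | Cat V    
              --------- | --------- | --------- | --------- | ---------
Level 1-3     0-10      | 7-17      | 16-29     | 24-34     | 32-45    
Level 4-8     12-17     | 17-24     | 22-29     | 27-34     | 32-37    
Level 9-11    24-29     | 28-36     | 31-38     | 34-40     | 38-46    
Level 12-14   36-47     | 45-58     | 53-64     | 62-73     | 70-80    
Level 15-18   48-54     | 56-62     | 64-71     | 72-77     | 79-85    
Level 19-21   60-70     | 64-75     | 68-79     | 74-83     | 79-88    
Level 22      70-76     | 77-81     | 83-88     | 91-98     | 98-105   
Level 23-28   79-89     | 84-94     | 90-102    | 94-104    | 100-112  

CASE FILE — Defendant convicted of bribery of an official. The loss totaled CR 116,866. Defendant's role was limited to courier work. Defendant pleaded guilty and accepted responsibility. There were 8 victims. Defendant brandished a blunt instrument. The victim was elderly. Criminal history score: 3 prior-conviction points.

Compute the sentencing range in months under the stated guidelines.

Base offense level for bribery of an official: 3.
§1 does not apply.
§2 applies: 3 − 3 = 0.
§3 applies (level before this adjustment is 0 < 19, so +1): 0 + 1 = 1.
§4 applies: 1 + 4 = 5.
§5 applies: 5 − 2 = 3.
§6 applies (level before this adjustment is 3 < 4, so +1): 3 + 1 = 4.
§7 applies: 4 + 2 = 6.
Final offense level: 6.
Criminal history: 3 prior points → Category I (0-4).
Level 6 falls in the 4-8 band.
Grid: Level 4-8 × Category I = 12-17 months.

12-17 months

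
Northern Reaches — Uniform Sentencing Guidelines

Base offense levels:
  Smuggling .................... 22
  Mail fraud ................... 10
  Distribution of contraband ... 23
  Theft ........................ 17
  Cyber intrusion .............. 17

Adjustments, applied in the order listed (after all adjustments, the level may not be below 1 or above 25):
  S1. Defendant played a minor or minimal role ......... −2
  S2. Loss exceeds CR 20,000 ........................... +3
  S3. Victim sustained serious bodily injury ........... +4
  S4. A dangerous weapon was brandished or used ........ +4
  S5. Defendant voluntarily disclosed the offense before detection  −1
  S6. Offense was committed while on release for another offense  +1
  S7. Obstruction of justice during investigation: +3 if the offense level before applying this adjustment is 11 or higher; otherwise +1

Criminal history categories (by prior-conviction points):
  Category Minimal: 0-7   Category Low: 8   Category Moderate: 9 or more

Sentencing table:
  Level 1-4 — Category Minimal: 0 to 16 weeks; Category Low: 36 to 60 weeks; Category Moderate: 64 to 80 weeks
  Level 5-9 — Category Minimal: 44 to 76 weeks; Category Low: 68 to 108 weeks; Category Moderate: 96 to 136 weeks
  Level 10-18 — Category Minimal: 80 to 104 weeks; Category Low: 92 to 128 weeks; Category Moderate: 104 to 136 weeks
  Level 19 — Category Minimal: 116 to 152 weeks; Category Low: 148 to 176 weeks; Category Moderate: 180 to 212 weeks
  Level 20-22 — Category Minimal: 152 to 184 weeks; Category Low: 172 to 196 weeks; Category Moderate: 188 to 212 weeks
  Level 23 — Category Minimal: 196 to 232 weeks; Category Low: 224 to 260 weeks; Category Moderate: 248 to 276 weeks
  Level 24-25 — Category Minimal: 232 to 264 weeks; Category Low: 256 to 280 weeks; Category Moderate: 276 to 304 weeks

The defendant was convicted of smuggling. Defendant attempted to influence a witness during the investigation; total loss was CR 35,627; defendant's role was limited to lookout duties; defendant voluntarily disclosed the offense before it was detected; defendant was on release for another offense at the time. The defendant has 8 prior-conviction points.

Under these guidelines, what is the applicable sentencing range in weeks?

Base offense level for smuggling: 22.
S1 applies: 22 − 2 = 20.
S2 applies: 20 + 3 = 23.
S3 does not apply.
S4 does not apply.
S5 applies: 23 − 1 = 22.
S6 applies: 22 + 1 = 23.
S7 applies (level before this adjustment is 23 ≥ 11, so +3): 23 + 3 = 26.
Level 26 exceeds the maximum of 25; capped at 25.
Final offense level: 25.
Criminal history: 8 prior points → Category Low (8).
Level 25 falls in the 24-25 band.
Grid: Level 24-25 × Category Low = 256-280 weeks.

256-280 weeks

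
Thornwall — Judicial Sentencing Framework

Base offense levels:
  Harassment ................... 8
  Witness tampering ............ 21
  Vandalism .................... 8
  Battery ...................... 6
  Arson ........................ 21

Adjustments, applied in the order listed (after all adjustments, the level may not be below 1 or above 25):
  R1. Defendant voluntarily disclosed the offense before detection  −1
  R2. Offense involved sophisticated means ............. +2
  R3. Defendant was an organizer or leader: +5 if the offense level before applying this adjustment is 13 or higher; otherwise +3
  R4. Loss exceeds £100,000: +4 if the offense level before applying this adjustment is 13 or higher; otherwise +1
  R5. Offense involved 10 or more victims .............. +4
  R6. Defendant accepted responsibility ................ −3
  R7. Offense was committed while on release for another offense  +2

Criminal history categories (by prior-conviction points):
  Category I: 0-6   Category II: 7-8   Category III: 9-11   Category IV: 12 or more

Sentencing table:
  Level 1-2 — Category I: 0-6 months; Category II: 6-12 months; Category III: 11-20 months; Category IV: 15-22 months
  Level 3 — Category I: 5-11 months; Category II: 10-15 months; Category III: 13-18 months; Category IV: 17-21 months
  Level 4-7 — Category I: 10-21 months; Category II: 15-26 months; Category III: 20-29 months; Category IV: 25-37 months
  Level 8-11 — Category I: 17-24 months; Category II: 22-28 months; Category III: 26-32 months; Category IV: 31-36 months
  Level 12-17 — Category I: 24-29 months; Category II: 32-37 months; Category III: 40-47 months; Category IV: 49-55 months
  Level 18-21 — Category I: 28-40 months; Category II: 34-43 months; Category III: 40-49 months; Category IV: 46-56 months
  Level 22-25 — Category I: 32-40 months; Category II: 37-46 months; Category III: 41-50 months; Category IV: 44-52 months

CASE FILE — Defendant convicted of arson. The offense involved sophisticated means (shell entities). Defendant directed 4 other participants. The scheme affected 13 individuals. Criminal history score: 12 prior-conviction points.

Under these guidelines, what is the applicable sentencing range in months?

44-52 months

Base offense level for arson: 21.
R1 does not apply.
R2 applies: 21 + 2 = 23.
R3 applies (level before this adjustment is 23 ≥ 13, so +5): 23 + 5 = 28.
R5 applies: 28 + 4 = 32.
R6 does not apply.
R7 does not apply.
Level 32 exceeds the maximum of 25; capped at 25.
Final offense level: 25.
Criminal history: 12 prior points → Category IV (12+).
Level 25 falls in the 22-25 band.
Grid: Level 22-25 × Category IV = 44-52 months.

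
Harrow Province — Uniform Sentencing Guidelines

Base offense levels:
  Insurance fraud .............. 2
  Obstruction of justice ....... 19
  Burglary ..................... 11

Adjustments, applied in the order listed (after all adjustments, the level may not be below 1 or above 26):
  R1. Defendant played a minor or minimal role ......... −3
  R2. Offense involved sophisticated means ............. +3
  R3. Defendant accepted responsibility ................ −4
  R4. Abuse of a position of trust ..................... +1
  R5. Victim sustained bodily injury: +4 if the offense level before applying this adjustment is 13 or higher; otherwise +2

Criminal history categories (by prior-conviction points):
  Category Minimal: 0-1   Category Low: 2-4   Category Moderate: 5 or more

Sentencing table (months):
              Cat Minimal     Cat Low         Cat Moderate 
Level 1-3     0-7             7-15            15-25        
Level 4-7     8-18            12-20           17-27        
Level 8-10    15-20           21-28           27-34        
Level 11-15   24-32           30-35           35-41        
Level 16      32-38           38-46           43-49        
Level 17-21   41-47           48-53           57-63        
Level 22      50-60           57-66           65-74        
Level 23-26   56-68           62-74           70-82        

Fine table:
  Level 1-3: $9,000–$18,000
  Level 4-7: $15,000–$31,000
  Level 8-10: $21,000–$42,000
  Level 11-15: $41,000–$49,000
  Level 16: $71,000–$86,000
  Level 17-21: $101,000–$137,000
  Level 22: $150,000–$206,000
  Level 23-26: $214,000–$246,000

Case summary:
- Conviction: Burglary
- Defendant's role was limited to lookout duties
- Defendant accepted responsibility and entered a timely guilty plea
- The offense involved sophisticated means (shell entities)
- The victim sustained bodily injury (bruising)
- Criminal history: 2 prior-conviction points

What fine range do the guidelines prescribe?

Base offense level for burglary: 11.
R1 applies: 11 − 3 = 8.
R2 applies: 8 + 3 = 11.
R3 applies: 11 − 4 = 7.
R5 applies (level before this adjustment is 7 < 13, so +2): 7 + 2 = 9.
Final offense level: 9.
Level 9 falls in the 8-10 band.
Fine table: Level 8-10 → $21,000–$42,000.

$21,000–$42,000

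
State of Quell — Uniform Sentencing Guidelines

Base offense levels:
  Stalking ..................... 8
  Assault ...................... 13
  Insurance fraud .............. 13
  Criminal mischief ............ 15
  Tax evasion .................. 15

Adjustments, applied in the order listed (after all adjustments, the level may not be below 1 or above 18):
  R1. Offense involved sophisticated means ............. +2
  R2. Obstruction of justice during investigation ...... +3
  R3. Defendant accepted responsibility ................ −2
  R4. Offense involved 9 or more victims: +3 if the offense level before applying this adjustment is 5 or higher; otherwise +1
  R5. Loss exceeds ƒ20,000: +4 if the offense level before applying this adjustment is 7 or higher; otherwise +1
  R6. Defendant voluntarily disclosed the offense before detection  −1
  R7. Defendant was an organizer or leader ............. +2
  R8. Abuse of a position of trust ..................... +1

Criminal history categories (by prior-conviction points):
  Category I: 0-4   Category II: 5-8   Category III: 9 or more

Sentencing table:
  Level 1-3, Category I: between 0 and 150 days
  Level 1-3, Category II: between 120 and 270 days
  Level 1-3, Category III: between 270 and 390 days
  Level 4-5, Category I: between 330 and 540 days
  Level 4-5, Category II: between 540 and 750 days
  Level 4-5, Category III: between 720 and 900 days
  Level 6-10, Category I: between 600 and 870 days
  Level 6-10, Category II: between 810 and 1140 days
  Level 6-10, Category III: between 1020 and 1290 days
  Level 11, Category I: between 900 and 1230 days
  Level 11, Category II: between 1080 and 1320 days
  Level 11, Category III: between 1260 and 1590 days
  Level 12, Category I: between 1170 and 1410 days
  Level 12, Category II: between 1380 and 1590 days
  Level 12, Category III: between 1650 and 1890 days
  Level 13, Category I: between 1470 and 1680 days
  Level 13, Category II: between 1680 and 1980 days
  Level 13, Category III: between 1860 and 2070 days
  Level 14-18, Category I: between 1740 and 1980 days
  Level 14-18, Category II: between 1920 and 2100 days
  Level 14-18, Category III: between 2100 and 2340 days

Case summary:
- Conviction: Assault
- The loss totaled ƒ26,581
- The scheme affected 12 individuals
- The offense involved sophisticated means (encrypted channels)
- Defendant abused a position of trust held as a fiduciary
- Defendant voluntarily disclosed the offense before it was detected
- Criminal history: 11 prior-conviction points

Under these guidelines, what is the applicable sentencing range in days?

2100-2340 days

Base offense level for assault: 13.
R1 applies: 13 + 2 = 15.
R4 applies (level before this adjustment is 15 ≥ 5, so +3): 15 + 3 = 18.
R5 applies (level before this adjustment is 18 ≥ 7, so +4): 18 + 4 = 22.
R6 applies: 22 − 1 = 21.
R8 applies: 21 + 1 = 22.
Level 22 exceeds the maximum of 18; capped at 18.
Final offense level: 18.
Criminal history: 11 prior points → Category III (9+).
Level 18 falls in the 14-18 band.
Grid: Level 14-18 × Category III = 2100-2340 days.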